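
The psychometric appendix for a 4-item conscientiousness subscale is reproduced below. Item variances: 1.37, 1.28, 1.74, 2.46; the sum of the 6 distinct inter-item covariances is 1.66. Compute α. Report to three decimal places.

Σσᵢ² = 1.37 + 1.28 + 1.74 + 2.46 = 6.85
Sum of distinct covariances = 1.66
Var(T) = Σσᵢ² + 2·Σcov = 6.85 + 2 × 1.66 = 10.17
α = (4/3)·(1 − 6.85/10.17) = 0.435

α = 0.435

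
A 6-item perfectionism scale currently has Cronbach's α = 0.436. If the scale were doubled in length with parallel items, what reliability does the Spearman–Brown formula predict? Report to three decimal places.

Length factor m = 2
α' = m·α / (1 + (m−1)·α)
   = 2 × 0.436 / (1 + (2 − 1) × 0.436)
   = 0.8720 / 1.4360 = 0.607

predicted reliability = 0.607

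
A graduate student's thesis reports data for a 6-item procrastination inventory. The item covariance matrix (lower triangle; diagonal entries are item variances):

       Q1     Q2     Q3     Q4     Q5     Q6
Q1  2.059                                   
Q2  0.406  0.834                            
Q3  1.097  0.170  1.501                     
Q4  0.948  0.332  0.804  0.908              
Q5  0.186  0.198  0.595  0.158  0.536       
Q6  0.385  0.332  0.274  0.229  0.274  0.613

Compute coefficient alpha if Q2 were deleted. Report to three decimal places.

α = 0.798

Remaining items: Q1, Q3, Q4, Q5, Q6 (k = 5).
Σσ²ᵢ = 2.059 + 1.501 + 0.908 + 0.536 + 0.613 = 5.617
σ²_total = 5.617 + 2 × 4.950 = 15.517
α (item deleted) = (5/4)·(1 − 5.617/15.517) = 0.798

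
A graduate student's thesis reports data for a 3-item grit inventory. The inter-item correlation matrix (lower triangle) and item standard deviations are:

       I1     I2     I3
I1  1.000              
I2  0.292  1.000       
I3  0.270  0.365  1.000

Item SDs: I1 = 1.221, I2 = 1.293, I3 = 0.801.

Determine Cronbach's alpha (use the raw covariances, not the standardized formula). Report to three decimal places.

Σσ²ᵢ = 1.221² + 1.293² + 0.801² = 3.8043
Covariances σ_ij = r_ij · s_i · s_j:
  σ(I1,I2) = 0.292 × 1.221 × 1.293 = 0.4610
  σ(I1,I3) = 0.270 × 1.221 × 0.801 = 0.2641
  σ(I2,I3) = 0.365 × 1.293 × 0.801 = 0.3780
σ²_T = Σσ²ᵢ + 2·Σσ_ij = 3.8043 + 2 × 1.1031 = 6.0105
α = (3/2)·(1 − 3.8043/6.0105) = 0.551

α = 0.551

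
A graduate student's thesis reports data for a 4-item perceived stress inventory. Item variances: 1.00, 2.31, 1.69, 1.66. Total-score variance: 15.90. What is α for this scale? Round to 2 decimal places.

ΣVar(i) = 1.00 + 2.31 + 1.69 + 1.66 = 6.66
α = (k/(k−1))·(1 − ΣVar(i)/σ²_T) = (4/3)·(1 − 6.66/15.90) = 0.77

α = 0.77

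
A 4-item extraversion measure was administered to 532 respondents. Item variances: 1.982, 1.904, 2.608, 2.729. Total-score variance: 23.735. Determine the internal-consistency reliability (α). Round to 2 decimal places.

α = 0.82

Σσ²ᵢ = 1.982 + 1.904 + 2.608 + 2.729 = 9.223
α = (k/(k−1))·(1 − Σσ²ᵢ/σ²_T) = (4/3)·(1 − 9.223/23.735) = 0.82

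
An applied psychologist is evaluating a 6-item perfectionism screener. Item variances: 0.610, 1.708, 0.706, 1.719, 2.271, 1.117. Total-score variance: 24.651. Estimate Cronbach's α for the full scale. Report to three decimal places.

Cronbach's α = 0.804

Σσᵢ² = 0.610 + 1.708 + 0.706 + 1.719 + 2.271 + 1.117 = 8.131
α = (k/(k−1))·(1 − Σσᵢ²/σ²_T) = (6/5)·(1 − 8.131/24.651) = 0.804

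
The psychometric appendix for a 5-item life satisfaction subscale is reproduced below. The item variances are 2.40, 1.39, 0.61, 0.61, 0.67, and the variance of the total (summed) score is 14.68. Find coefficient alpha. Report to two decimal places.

ΣVar(i) = 2.40 + 1.39 + 0.61 + 0.61 + 0.67 = 5.68
α = (k/(k−1))·(1 − ΣVar(i)/total variance) = (5/4)·(1 − 5.68/14.68) = 0.77

α = 0.77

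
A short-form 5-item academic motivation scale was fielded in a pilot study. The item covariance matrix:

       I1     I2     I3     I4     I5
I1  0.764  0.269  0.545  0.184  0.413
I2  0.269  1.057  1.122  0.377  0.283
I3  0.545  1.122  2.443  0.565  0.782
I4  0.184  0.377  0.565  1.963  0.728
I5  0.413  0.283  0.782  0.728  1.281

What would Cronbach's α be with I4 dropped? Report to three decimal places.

Remaining items: I1, I2, I3, I5 (k = 4).
Σσᵢ² = 0.764 + 1.057 + 2.443 + 1.281 = 5.545
σ²_T = 5.545 + 2 × 3.414 = 12.373
α (item deleted) = (4/3)·(1 − 5.545/12.373) = 0.736

α = 0.736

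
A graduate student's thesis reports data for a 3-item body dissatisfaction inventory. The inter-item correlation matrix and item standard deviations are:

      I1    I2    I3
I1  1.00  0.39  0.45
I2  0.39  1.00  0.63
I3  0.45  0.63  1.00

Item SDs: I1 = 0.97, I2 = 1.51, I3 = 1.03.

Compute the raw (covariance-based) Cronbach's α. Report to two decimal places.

α = 0.72

Σσ²ᵢ = 0.97² + 1.51² + 1.03² = 4.2819
Covariances σ_ij = r_ij · s_i · s_j:
  σ(I1,I2) = 0.39 × 0.97 × 1.51 = 0.5712
  σ(I1,I3) = 0.45 × 0.97 × 1.03 = 0.4496
  σ(I2,I3) = 0.63 × 1.51 × 1.03 = 0.9798
σ²_T = Σσ²ᵢ + 2·Σσ_ij = 4.2819 + 2 × 2.0006 = 8.2831
α = (3/2)·(1 − 4.2819/8.2831) = 0.72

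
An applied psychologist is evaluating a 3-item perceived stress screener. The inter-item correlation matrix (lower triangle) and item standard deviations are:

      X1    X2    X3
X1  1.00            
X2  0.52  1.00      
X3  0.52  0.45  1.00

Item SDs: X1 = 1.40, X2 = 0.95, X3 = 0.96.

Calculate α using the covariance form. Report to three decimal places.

α = 0.731

Σσ²ᵢ = 1.40² + 0.95² + 0.96² = 3.7841
Covariances σ_ij = r_ij · s_i · s_j:
  σ(X1,X2) = 0.52 × 1.40 × 0.95 = 0.6916
  σ(X1,X3) = 0.52 × 1.40 × 0.96 = 0.6989
  σ(X2,X3) = 0.45 × 0.95 × 0.96 = 0.4104
σ²_T = Σσ²ᵢ + 2·Σσ_ij = 3.7841 + 2 × 1.8009 = 7.3859
α = (3/2)·(1 − 3.7841/7.3859) = 0.731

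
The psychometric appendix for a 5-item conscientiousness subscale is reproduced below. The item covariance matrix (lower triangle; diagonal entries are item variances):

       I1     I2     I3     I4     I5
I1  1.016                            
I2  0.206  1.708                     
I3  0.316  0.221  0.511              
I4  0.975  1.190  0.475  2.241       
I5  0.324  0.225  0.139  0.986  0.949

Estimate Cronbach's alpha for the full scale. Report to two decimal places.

sum of item variances = 1.016 + 1.708 + 0.511 + 2.241 + 0.949 = 6.425
Sum of off-diagonal covariances = 5.057
Var(T) = 6.425 + 2 × 5.057 = 16.539
α = (k/(k−1))·(1 − sum of item variances/Var(T)) = (5/4)·(1 − 6.425/16.539) = 0.76

α = 0.76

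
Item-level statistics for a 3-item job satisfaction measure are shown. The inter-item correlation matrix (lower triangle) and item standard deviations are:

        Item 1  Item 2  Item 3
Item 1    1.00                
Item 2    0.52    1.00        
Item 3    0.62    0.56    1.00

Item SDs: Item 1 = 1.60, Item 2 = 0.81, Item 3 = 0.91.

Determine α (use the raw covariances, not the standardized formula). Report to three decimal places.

Σσ²ᵢ = 1.60² + 0.81² + 0.91² = 4.0442
Covariances σ_ij = r_ij · s_i · s_j:
  σ(Item 1,Item 2) = 0.52 × 1.60 × 0.81 = 0.6739
  σ(Item 1,Item 3) = 0.62 × 1.60 × 0.91 = 0.9027
  σ(Item 2,Item 3) = 0.56 × 0.81 × 0.91 = 0.4128
σ²_T = Σσ²ᵢ + 2·Σσ_ij = 4.0442 + 2 × 1.9894 = 8.0230
α = (3/2)·(1 − 4.0442/8.0230) = 0.744

α = 0.744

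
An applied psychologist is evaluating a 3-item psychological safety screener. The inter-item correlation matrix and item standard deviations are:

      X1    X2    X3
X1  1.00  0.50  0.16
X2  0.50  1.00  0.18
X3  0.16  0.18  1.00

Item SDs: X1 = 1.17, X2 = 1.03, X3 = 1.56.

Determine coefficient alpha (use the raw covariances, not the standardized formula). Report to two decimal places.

α = 0.49

Σσ²ᵢ = 1.17² + 1.03² + 1.56² = 4.8634
Covariances σ_ij = r_ij · s_i · s_j:
  σ(X1,X2) = 0.50 × 1.17 × 1.03 = 0.6026
  σ(X1,X3) = 0.16 × 1.17 × 1.56 = 0.2920
  σ(X2,X3) = 0.18 × 1.03 × 1.56 = 0.2892
σ²_T = Σσ²ᵢ + 2·Σσ_ij = 4.8634 + 2 × 1.1838 = 7.2310
α = (3/2)·(1 − 4.8634/7.2310) = 0.49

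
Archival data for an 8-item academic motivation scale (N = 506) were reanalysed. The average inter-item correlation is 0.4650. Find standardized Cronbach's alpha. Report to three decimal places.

α = 0.874

Standardized α = k·r̄ / (1 + (k−1)·r̄) = 8 × 0.4650 / (1 + 7 × 0.4650)
  = 3.7200 / 4.2550 = 0.874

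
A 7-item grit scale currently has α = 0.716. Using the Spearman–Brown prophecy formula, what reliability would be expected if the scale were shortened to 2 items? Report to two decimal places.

Length factor m = 2/7 = 0.2857
α' = m·α / (1 − (1−m)·α)
   = 2/7 × 0.716 / (1 − (1 − 2/7) × 0.716)
   = 0.2046 / 0.4886 = 0.42

predicted reliability = 0.42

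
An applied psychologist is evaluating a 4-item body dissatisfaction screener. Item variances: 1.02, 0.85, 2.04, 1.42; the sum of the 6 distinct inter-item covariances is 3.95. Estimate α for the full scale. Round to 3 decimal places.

α = 0.796

Σσ²ᵢ = 1.02 + 0.85 + 2.04 + 1.42 = 5.33
Sum of distinct covariances = 3.95
total variance = Σσ²ᵢ + 2·Σcov = 5.33 + 2 × 3.95 = 13.23
α = (4/3)·(1 − 5.33/13.23) = 0.796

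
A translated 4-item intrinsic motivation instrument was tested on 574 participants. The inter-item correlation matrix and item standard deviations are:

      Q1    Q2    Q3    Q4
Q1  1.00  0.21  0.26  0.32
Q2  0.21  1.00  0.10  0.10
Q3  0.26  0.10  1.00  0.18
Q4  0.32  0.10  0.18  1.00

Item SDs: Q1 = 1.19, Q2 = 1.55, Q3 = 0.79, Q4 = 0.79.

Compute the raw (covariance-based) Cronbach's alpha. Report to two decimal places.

Σσ²ᵢ = 1.19² + 1.55² + 0.79² + 0.79² = 5.0668
Covariances σ_ij = r_ij · s_i · s_j:
  σ(Q1,Q2) = 0.21 × 1.19 × 1.55 = 0.3873
  σ(Q1,Q3) = 0.26 × 1.19 × 0.79 = 0.2444
  σ(Q1,Q4) = 0.32 × 1.19 × 0.79 = 0.3008
  σ(Q2,Q3) = 0.10 × 1.55 × 0.79 = 0.1225
  σ(Q2,Q4) = 0.10 × 1.55 × 0.79 = 0.1225
  σ(Q3,Q4) = 0.18 × 0.79 × 0.79 = 0.1123
σ²_T = Σσ²ᵢ + 2·Σσ_ij = 5.0668 + 2 × 1.2898 = 7.6464
α = (4/3)·(1 − 5.0668/7.6464) = 0.45

α = 0.45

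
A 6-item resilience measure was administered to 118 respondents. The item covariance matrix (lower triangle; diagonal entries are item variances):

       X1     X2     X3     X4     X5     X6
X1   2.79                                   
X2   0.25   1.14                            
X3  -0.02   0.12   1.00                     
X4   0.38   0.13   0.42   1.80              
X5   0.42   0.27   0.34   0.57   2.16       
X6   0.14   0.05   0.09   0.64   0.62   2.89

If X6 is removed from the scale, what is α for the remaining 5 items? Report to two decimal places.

Remaining items: X1, X2, X3, X4, X5 (k = 5).
sum of item variances = 2.79 + 1.14 + 1.00 + 1.80 + 2.16 = 8.89
σ²_T = 8.89 + 2 × 2.88 = 14.65
α (item deleted) = (5/4)·(1 − 8.89/14.65) = 0.49

α = 0.49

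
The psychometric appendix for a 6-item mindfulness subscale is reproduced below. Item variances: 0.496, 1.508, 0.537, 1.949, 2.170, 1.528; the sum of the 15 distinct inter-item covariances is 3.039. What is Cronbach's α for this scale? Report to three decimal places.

Σσᵢ² = 0.496 + 1.508 + 0.537 + 1.949 + 2.170 + 1.528 = 8.188
Sum of distinct covariances = 3.039
σ²_total = Σσᵢ² + 2·Σcov = 8.188 + 2 × 3.039 = 14.266
α = (6/5)·(1 − 8.188/14.266) = 0.511

α = 0.511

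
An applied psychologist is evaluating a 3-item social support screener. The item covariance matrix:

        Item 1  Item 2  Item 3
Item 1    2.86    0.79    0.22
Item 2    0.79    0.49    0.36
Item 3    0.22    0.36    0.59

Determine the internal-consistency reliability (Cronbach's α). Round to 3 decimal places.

Σσ²ᵢ = 2.86 + 0.49 + 0.59 = 3.94
Sum of off-diagonal covariances = 1.37
σ²_T = 3.94 + 2 × 1.37 = 6.68
α = (k/(k−1))·(1 − Σσ²ᵢ/σ²_T) = (3/2)·(1 − 3.94/6.68) = 0.615

Cronbach's α = 0.615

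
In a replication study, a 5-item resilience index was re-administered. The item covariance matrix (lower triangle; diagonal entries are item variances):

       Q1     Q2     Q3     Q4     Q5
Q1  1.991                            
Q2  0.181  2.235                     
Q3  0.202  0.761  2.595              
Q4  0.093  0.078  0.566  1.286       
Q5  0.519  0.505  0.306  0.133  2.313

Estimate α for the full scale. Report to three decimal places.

α = 0.489

ΣVar(i) = 1.991 + 2.235 + 2.595 + 1.286 + 2.313 = 10.420
Sum of the distinct covariances = 3.344
total variance = 10.420 + 2 × 3.344 = 17.108
α = (k/(k−1))·(1 − ΣVar(i)/total variance) = (5/4)·(1 − 10.420/17.108) = 0.489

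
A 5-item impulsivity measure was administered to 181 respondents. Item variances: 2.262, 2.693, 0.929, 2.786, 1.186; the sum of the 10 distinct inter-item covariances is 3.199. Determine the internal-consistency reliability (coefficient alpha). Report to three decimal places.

α = 0.492

ΣVar(i) = 2.262 + 2.693 + 0.929 + 2.786 + 1.186 = 9.856
Sum of distinct covariances = 3.199
total variance = ΣVar(i) + 2·Σcov = 9.856 + 2 × 3.199 = 16.254
α = (5/4)·(1 − 9.856/16.254) = 0.492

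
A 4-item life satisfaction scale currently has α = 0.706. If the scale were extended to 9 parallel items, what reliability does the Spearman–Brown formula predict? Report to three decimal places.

predicted reliability = 0.844

Length factor m = 9/4 = 2.2500
α' = m·α / (1 + (m−1)·α)
   = 9/4 × 0.706 / (1 + (9/4 − 1) × 0.706)
   = 1.5885 / 1.8825 = 0.844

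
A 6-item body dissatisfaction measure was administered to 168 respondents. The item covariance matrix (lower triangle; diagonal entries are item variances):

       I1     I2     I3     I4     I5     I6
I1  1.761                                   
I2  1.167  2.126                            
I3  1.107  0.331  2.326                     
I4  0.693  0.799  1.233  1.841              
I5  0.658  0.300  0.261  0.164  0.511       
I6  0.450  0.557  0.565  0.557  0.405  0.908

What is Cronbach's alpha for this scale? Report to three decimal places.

ΣVar(i) = 1.761 + 2.126 + 2.326 + 1.841 + 0.511 + 0.908 = 9.473
Σ_{i<j} σ_ij = 9.247
σ²_T = 9.473 + 2 × 9.247 = 27.967
α = (k/(k−1))·(1 − ΣVar(i)/σ²_T) = (6/5)·(1 − 9.473/27.967) = 0.794

Cronbach's alpha = 0.794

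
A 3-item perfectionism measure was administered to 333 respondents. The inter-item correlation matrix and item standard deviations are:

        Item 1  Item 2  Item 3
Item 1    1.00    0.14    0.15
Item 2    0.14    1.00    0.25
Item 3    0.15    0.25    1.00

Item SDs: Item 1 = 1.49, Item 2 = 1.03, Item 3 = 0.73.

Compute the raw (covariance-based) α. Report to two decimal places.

α = 0.34

Σσ²ᵢ = 1.49² + 1.03² + 0.73² = 3.8139
Covariances σ_ij = r_ij · s_i · s_j:
  σ(Item 1,Item 2) = 0.14 × 1.49 × 1.03 = 0.2149
  σ(Item 1,Item 3) = 0.15 × 1.49 × 0.73 = 0.1632
  σ(Item 2,Item 3) = 0.25 × 1.03 × 0.73 = 0.1880
σ²_T = Σσ²ᵢ + 2·Σσ_ij = 3.8139 + 2 × 0.5661 = 4.9461
α = (3/2)·(1 − 3.8139/4.9461) = 0.34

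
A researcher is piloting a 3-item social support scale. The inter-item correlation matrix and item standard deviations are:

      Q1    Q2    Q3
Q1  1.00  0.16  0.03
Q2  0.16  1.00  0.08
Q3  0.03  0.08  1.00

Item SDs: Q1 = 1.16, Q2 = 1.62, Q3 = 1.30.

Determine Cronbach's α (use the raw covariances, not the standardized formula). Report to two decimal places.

Cronbach's α = 0.23

Σσ²ᵢ = 1.16² + 1.62² + 1.30² = 5.6600
Covariances σ_ij = r_ij · s_i · s_j:
  σ(Q1,Q2) = 0.16 × 1.16 × 1.62 = 0.3007
  σ(Q1,Q3) = 0.03 × 1.16 × 1.30 = 0.0452
  σ(Q2,Q3) = 0.08 × 1.62 × 1.30 = 0.1685
σ²_T = Σσ²ᵢ + 2·Σσ_ij = 5.6600 + 2 × 0.5144 = 6.6888
α = (3/2)·(1 − 5.6600/6.6888) = 0.23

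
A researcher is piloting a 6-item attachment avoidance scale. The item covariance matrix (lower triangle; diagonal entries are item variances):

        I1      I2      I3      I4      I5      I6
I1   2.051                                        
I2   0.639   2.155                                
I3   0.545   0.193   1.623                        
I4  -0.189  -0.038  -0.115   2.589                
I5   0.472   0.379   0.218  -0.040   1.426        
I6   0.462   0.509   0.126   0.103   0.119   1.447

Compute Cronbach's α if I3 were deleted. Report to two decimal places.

Cronbach's α = 0.42

Remaining items: I1, I2, I4, I5, I6 (k = 5).
ΣVar(i) = 2.051 + 2.155 + 2.589 + 1.426 + 1.447 = 9.668
total variance = 9.668 + 2 × 2.416 = 14.500
α (item deleted) = (5/4)·(1 − 9.668/14.500) = 0.42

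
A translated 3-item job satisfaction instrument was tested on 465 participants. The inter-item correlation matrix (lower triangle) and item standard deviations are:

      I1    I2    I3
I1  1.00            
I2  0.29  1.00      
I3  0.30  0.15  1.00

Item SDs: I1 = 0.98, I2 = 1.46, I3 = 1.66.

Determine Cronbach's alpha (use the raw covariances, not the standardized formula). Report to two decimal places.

Σσ²ᵢ = 0.98² + 1.46² + 1.66² = 5.8476
Covariances σ_ij = r_ij · s_i · s_j:
  σ(I1,I2) = 0.29 × 0.98 × 1.46 = 0.4149
  σ(I1,I3) = 0.30 × 0.98 × 1.66 = 0.4880
  σ(I2,I3) = 0.15 × 1.46 × 1.66 = 0.3635
σ²_T = Σσ²ᵢ + 2·Σσ_ij = 5.8476 + 2 × 1.2664 = 8.3804
α = (3/2)·(1 − 5.8476/8.3804) = 0.45

Cronbach's alpha = 0.45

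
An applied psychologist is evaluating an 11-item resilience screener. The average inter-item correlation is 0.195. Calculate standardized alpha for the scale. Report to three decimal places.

α = 0.727

Standardized α = k·r̄ / (1 + (k−1)·r̄) = 11 × 0.195 / (1 + 10 × 0.195)
  = 2.1450 / 2.9500 = 0.727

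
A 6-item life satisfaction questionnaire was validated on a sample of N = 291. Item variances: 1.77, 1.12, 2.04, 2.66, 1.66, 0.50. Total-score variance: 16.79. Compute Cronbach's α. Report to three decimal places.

sum of item variances = 1.77 + 1.12 + 2.04 + 2.66 + 1.66 + 0.50 = 9.75
α = (k/(k−1))·(1 − sum of item variances/σ²_T) = (6/5)·(1 − 9.75/16.79) = 0.503

α = 0.503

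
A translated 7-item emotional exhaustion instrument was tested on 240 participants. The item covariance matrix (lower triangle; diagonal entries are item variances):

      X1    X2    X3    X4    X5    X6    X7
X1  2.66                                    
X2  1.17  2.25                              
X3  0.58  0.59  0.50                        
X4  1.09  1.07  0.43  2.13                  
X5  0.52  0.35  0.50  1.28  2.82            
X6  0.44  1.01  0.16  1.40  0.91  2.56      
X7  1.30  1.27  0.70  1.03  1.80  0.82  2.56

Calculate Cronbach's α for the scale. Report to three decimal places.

Cronbach's α = 0.821

Σσ²ᵢ = 2.66 + 2.25 + 0.50 + 2.13 + 2.82 + 2.56 + 2.56 = 15.48
Sum of the distinct covariances = 18.42
Var(T) = 15.48 + 2 × 18.42 = 52.32
α = (k/(k−1))·(1 − Σσ²ᵢ/Var(T)) = (7/6)·(1 − 15.48/52.32) = 0.821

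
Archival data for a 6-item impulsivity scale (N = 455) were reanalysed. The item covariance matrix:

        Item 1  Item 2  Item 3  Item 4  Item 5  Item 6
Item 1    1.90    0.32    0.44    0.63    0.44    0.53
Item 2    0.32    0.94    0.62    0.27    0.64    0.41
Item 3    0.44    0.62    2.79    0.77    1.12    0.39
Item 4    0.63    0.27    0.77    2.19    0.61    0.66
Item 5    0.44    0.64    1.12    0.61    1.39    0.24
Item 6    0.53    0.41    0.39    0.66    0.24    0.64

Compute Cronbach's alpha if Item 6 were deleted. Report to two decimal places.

α = 0.70

Remaining items: Item 1, Item 2, Item 3, Item 4, Item 5 (k = 5).
ΣVar(i) = 1.90 + 0.94 + 2.79 + 2.19 + 1.39 = 9.21
total variance = 9.21 + 2 × 5.86 = 20.93
α (item deleted) = (5/4)·(1 − 9.21/20.93) = 0.70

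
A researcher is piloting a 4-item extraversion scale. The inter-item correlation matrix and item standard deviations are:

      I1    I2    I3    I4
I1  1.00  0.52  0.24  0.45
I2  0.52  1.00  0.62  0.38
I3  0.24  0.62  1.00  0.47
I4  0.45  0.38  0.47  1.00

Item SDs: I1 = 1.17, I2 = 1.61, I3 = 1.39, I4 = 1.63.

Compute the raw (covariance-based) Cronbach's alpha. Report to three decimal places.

Σσ²ᵢ = 1.17² + 1.61² + 1.39² + 1.63² = 8.5500
Covariances σ_ij = r_ij · s_i · s_j:
  σ(I1,I2) = 0.52 × 1.17 × 1.61 = 0.9795
  σ(I1,I3) = 0.24 × 1.17 × 1.39 = 0.3903
  σ(I1,I4) = 0.45 × 1.17 × 1.63 = 0.8582
  σ(I2,I3) = 0.62 × 1.61 × 1.39 = 1.3875
  σ(I2,I4) = 0.38 × 1.61 × 1.63 = 0.9972
  σ(I3,I4) = 0.47 × 1.39 × 1.63 = 1.0649
σ²_T = Σσ²ᵢ + 2·Σσ_ij = 8.5500 + 2 × 5.6776 = 19.9052
α = (4/3)·(1 − 8.5500/19.9052) = 0.761

α = 0.761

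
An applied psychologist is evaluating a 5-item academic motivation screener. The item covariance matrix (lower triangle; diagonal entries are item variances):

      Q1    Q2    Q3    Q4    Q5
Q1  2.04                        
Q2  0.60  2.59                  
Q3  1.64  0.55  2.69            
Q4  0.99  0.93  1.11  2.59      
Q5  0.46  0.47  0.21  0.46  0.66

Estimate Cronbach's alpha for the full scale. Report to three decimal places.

sum of item variances = 2.04 + 2.59 + 2.69 + 2.59 + 0.66 = 10.57
Σ_{i<j} σ_ij = 7.42
σ²_T = 10.57 + 2 × 7.42 = 25.41
α = (k/(k−1))·(1 − sum of item variances/σ²_T) = (5/4)·(1 − 10.57/25.41) = 0.730

α = 0.730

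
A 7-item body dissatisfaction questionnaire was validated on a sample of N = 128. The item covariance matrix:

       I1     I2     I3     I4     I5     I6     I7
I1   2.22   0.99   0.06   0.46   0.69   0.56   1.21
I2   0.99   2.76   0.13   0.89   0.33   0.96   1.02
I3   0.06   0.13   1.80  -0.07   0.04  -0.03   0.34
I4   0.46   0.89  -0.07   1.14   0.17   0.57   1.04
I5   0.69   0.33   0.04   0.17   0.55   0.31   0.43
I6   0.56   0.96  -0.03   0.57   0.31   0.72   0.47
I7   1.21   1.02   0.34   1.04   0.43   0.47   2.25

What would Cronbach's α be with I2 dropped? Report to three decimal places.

Remaining items: I1, I3, I4, I5, I6, I7 (k = 6).
Σσᵢ² = 2.22 + 1.80 + 1.14 + 0.55 + 0.72 + 2.25 = 8.68
σ²_T = 8.68 + 2 × 6.25 = 21.18
α (item deleted) = (6/5)·(1 − 8.68/21.18) = 0.708

α = 0.708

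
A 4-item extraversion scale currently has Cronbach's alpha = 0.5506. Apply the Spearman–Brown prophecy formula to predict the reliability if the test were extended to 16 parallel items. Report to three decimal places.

Length factor m = 16/4 = 4.0000
α' = m·α / (1 + (m−1)·α)
   = 16/4 × 0.5506 / (1 + (16/4 − 1) × 0.5506)
   = 2.2024 / 2.6518 = 0.831

predicted reliability = 0.831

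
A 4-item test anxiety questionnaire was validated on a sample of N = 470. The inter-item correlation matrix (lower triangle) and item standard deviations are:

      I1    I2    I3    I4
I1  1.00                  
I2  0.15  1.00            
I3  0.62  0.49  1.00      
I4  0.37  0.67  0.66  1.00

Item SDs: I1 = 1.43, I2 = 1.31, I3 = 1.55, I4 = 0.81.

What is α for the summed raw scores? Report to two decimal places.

α = 0.77

Σσ²ᵢ = 1.43² + 1.31² + 1.55² + 0.81² = 6.8196
Covariances σ_ij = r_ij · s_i · s_j:
  σ(I1,I2) = 0.15 × 1.43 × 1.31 = 0.2810
  σ(I1,I3) = 0.62 × 1.43 × 1.55 = 1.3742
  σ(I1,I4) = 0.37 × 1.43 × 0.81 = 0.4286
  σ(I2,I3) = 0.49 × 1.31 × 1.55 = 0.9949
  σ(I2,I4) = 0.67 × 1.31 × 0.81 = 0.7109
  σ(I3,I4) = 0.66 × 1.55 × 0.81 = 0.8286
σ²_T = Σσ²ᵢ + 2·Σσ_ij = 6.8196 + 2 × 4.6182 = 16.0560
α = (4/3)·(1 − 6.8196/16.0560) = 0.77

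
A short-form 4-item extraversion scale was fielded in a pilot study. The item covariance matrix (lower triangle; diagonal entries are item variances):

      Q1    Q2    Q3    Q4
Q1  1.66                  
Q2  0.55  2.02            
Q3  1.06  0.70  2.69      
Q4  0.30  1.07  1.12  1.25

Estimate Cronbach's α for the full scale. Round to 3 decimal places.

α = 0.743

ΣVar(i) = 1.66 + 2.02 + 2.69 + 1.25 = 7.62
Sum of the distinct covariances = 4.80
σ²_T = 7.62 + 2 × 4.80 = 17.22
α = (k/(k−1))·(1 − ΣVar(i)/σ²_T) = (4/3)·(1 − 7.62/17.22) = 0.743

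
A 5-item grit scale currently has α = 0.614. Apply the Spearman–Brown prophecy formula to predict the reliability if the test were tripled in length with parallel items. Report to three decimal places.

predicted reliability = 0.827

Length factor m = 3
α' = m·α / (1 + (m−1)·α)
   = 3 × 0.614 / (1 + (3 − 1) × 0.614)
   = 1.8420 / 2.2280 = 0.827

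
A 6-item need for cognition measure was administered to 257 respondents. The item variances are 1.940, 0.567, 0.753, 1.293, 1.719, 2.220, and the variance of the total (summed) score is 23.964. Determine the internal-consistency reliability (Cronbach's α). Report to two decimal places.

Cronbach's α = 0.77

Σσᵢ² = 1.940 + 0.567 + 0.753 + 1.293 + 1.719 + 2.220 = 8.492
α = (k/(k−1))·(1 − Σσᵢ²/total variance) = (6/5)·(1 − 8.492/23.964) = 0.77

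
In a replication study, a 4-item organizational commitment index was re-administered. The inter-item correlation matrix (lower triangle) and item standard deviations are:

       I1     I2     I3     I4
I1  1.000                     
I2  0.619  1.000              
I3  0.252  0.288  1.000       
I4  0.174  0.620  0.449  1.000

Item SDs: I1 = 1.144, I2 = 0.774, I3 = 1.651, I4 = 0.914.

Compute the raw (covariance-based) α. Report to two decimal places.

Σσ²ᵢ = 1.144² + 0.774² + 1.651² + 0.914² = 5.4690
Covariances σ_ij = r_ij · s_i · s_j:
  σ(I1,I2) = 0.619 × 1.144 × 0.774 = 0.5481
  σ(I1,I3) = 0.252 × 1.144 × 1.651 = 0.4760
  σ(I1,I4) = 0.174 × 1.144 × 0.914 = 0.1819
  σ(I2,I3) = 0.288 × 0.774 × 1.651 = 0.3680
  σ(I2,I4) = 0.620 × 0.774 × 0.914 = 0.4386
  σ(I3,I4) = 0.449 × 1.651 × 0.914 = 0.6775
σ²_T = Σσ²ᵢ + 2·Σσ_ij = 5.4690 + 2 × 2.6901 = 10.8492
α = (4/3)·(1 − 5.4690/10.8492) = 0.66

α = 0.66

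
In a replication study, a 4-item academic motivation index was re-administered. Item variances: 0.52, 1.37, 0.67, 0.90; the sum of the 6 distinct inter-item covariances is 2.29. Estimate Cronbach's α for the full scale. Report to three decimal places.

α = 0.760

sum of item variances = 0.52 + 1.37 + 0.67 + 0.90 = 3.46
Sum of distinct covariances = 2.29
Var(T) = sum of item variances + 2·Σcov = 3.46 + 2 × 2.29 = 8.04
α = (4/3)·(1 − 3.46/8.04) = 0.760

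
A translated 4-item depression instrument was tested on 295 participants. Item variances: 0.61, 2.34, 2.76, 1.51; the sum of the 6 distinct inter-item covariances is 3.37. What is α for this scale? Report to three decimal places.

Σσᵢ² = 0.61 + 2.34 + 2.76 + 1.51 = 7.22
Sum of distinct covariances = 3.37
σ²_T = Σσᵢ² + 2·Σcov = 7.22 + 2 × 3.37 = 13.96
α = (4/3)·(1 − 7.22/13.96) = 0.644

α = 0.644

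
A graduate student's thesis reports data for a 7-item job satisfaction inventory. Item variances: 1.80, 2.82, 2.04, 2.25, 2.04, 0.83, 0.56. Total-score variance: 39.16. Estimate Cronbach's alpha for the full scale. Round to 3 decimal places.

α = 0.799

sum of item variances = 1.80 + 2.82 + 2.04 + 2.25 + 2.04 + 0.83 + 0.56 = 12.34
α = (k/(k−1))·(1 − sum of item variances/Var(T)) = (7/6)·(1 − 12.34/39.16) = 0.799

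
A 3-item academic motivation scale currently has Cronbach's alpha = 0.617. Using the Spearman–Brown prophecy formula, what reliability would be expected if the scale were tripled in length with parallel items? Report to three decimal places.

predicted reliability = 0.829

Length factor m = 3
α' = m·α / (1 + (m−1)·α)
   = 3 × 0.617 / (1 + (3 − 1) × 0.617)
   = 1.8510 / 2.2340 = 0.829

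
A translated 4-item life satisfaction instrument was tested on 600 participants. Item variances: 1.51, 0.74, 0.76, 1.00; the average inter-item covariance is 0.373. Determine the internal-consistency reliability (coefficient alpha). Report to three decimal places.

Σσ²ᵢ = 1.51 + 0.74 + 0.76 + 1.00 = 4.01
Sum of the 6 distinct covariances = 6 × 0.373 = 2.238
Var(T) = Σσ²ᵢ + 2·Σcov = 4.01 + 2 × 2.238 = 8.486
α = (4/3)·(1 − 4.01/8.486) = 0.703

coefficient alpha = 0.703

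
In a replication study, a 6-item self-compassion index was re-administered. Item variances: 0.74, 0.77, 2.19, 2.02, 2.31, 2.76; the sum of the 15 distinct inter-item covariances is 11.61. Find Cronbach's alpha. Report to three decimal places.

Σσᵢ² = 0.74 + 0.77 + 2.19 + 2.02 + 2.31 + 2.76 = 10.79
Sum of distinct covariances = 11.61
total variance = Σσᵢ² + 2·Σcov = 10.79 + 2 × 11.61 = 34.01
α = (6/5)·(1 − 10.79/34.01) = 0.819

α = 0.819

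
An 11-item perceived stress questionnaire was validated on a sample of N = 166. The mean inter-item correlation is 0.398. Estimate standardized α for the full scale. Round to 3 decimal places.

Standardized α = k·r̄ / (1 + (k−1)·r̄) = 11 × 0.398 / (1 + 10 × 0.398)
  = 4.3780 / 4.9800 = 0.879

standardized α = 0.879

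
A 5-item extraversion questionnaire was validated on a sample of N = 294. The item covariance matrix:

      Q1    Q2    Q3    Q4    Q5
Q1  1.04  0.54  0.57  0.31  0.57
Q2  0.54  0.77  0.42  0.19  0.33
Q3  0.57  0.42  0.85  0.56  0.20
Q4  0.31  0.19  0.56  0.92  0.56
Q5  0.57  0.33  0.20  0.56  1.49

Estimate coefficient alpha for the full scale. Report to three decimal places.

α = 0.783

ΣVar(i) = 1.04 + 0.77 + 0.85 + 0.92 + 1.49 = 5.07
Σ_{i<j} σ_ij = 4.25
total variance = 5.07 + 2 × 4.25 = 13.57
α = (k/(k−1))·(1 − ΣVar(i)/total variance) = (5/4)·(1 − 5.07/13.57) = 0.783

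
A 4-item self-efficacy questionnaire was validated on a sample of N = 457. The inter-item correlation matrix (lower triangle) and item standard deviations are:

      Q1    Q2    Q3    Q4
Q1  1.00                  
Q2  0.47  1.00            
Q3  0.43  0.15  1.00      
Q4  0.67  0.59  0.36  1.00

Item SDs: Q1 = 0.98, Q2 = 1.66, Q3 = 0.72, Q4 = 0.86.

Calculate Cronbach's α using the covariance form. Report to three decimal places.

Σσ²ᵢ = 0.98² + 1.66² + 0.72² + 0.86² = 4.9740
Covariances σ_ij = r_ij · s_i · s_j:
  σ(Q1,Q2) = 0.47 × 0.98 × 1.66 = 0.7646
  σ(Q1,Q3) = 0.43 × 0.98 × 0.72 = 0.3034
  σ(Q1,Q4) = 0.67 × 0.98 × 0.86 = 0.5647
  σ(Q2,Q3) = 0.15 × 1.66 × 0.72 = 0.1793
  σ(Q2,Q4) = 0.59 × 1.66 × 0.86 = 0.8423
  σ(Q3,Q4) = 0.36 × 0.72 × 0.86 = 0.2229
σ²_T = Σσ²ᵢ + 2·Σσ_ij = 4.9740 + 2 × 2.8772 = 10.7284
α = (4/3)·(1 − 4.9740/10.7284) = 0.715

Cronbach's α = 0.715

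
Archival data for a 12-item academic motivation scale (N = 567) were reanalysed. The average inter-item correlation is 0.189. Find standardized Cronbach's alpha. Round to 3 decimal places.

α = 0.737

Standardized α = k·r̄ / (1 + (k−1)·r̄) = 12 × 0.189 / (1 + 11 × 0.189)
  = 2.2680 / 3.0790 = 0.737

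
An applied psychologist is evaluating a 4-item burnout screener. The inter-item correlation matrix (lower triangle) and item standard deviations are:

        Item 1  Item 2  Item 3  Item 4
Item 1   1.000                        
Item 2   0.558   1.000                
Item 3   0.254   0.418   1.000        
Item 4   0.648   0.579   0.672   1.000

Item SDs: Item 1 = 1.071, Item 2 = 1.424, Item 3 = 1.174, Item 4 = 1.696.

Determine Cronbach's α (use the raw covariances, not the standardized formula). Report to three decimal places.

Cronbach's α = 0.812

Σσ²ᵢ = 1.071² + 1.424² + 1.174² + 1.696² = 7.4295
Covariances σ_ij = r_ij · s_i · s_j:
  σ(Item 1,Item 2) = 0.558 × 1.071 × 1.424 = 0.8510
  σ(Item 1,Item 3) = 0.254 × 1.071 × 1.174 = 0.3194
  σ(Item 1,Item 4) = 0.648 × 1.071 × 1.696 = 1.1770
  σ(Item 2,Item 3) = 0.418 × 1.424 × 1.174 = 0.6988
  σ(Item 2,Item 4) = 0.579 × 1.424 × 1.696 = 1.3983
  σ(Item 3,Item 4) = 0.672 × 1.174 × 1.696 = 1.3380
σ²_T = Σσ²ᵢ + 2·Σσ_ij = 7.4295 + 2 × 5.7825 = 18.9945
α = (4/3)·(1 − 7.4295/18.9945) = 0.812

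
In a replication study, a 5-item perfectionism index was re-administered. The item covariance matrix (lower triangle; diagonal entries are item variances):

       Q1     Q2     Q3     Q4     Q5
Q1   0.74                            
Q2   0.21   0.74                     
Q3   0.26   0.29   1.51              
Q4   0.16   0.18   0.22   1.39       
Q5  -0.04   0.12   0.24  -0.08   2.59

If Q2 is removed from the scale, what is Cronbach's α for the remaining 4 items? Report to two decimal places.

Remaining items: Q1, Q3, Q4, Q5 (k = 4).
ΣVar(i) = 0.74 + 1.51 + 1.39 + 2.59 = 6.23
Var(T) = 6.23 + 2 × 0.76 = 7.75
α (item deleted) = (4/3)·(1 − 6.23/7.75) = 0.26

α = 0.26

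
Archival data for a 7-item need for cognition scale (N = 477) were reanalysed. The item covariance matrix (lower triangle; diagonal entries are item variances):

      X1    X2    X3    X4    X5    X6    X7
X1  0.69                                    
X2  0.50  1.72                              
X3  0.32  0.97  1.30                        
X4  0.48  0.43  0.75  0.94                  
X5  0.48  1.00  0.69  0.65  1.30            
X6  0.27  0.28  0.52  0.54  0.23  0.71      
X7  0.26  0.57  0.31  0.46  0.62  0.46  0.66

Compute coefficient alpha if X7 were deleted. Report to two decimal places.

coefficient alpha = 0.85

Remaining items: X1, X2, X3, X4, X5, X6 (k = 6).
Σσ²ᵢ = 0.69 + 1.72 + 1.30 + 0.94 + 1.30 + 0.71 = 6.66
σ²_T = 6.66 + 2 × 8.11 = 22.88
α (item deleted) = (6/5)·(1 − 6.66/22.88) = 0.85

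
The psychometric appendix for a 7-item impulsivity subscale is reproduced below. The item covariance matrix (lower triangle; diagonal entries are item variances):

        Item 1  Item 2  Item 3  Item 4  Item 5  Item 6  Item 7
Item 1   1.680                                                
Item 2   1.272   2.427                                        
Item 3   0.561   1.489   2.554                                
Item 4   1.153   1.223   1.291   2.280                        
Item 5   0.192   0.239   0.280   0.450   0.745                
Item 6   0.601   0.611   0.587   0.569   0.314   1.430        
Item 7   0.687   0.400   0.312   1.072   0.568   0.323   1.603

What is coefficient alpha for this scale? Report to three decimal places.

Σσᵢ² = 1.680 + 2.427 + 2.554 + 2.280 + 0.745 + 1.430 + 1.603 = 12.719
Σ_{i<j} σ_ij = 14.194
Var(T) = 12.719 + 2 × 14.194 = 41.107
α = (k/(k−1))·(1 − Σσᵢ²/Var(T)) = (7/6)·(1 − 12.719/41.107) = 0.806

α = 0.806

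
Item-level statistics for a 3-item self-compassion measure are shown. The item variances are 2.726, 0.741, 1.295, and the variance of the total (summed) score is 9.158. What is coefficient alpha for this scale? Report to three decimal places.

coefficient alpha = 0.720

Σσ²ᵢ = 2.726 + 0.741 + 1.295 = 4.762
α = (k/(k−1))·(1 − Σσ²ᵢ/σ²_total) = (3/2)·(1 − 4.762/9.158) = 0.720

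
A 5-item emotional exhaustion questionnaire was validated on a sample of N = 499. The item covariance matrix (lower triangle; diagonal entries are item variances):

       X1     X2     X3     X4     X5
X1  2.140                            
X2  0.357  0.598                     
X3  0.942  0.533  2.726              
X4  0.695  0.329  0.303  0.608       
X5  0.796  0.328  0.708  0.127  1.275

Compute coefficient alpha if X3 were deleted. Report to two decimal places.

α = 0.71

Remaining items: X1, X2, X4, X5 (k = 4).
sum of item variances = 2.140 + 0.598 + 0.608 + 1.275 = 4.621
total variance = 4.621 + 2 × 2.632 = 9.885
α (item deleted) = (4/3)·(1 − 4.621/9.885) = 0.71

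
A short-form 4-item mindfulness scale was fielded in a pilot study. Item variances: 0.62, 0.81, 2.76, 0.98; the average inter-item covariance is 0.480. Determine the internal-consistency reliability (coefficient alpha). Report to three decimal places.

Σσ²ᵢ = 0.62 + 0.81 + 2.76 + 0.98 = 5.17
Sum of the 6 distinct covariances = 6 × 0.480 = 2.880
σ²_T = Σσ²ᵢ + 2·Σcov = 5.17 + 2 × 2.880 = 10.930
α = (4/3)·(1 − 5.17/10.930) = 0.703

α = 0.703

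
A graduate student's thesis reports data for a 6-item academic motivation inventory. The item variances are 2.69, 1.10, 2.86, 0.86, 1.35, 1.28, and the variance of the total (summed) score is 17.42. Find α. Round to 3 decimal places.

α = 0.501

sum of item variances = 2.69 + 1.10 + 2.86 + 0.86 + 1.35 + 1.28 = 10.14
α = (k/(k−1))·(1 − sum of item variances/σ²_T) = (6/5)·(1 − 10.14/17.42) = 0.501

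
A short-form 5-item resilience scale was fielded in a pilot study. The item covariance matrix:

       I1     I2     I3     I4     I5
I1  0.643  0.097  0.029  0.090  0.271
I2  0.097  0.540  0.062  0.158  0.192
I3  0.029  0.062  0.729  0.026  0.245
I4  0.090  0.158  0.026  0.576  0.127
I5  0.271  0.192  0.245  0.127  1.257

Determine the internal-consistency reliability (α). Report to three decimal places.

sum of item variances = 0.643 + 0.540 + 0.729 + 0.576 + 1.257 = 3.745
Sum of the distinct covariances = 1.297
σ²_total = 3.745 + 2 × 1.297 = 6.339
α = (k/(k−1))·(1 − sum of item variances/σ²_total) = (5/4)·(1 − 3.745/6.339) = 0.512

α = 0.512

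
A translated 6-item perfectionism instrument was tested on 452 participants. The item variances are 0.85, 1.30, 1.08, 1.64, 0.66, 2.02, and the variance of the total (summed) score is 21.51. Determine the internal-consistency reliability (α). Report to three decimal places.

α = 0.779

Σσ²ᵢ = 0.85 + 1.30 + 1.08 + 1.64 + 0.66 + 2.02 = 7.55
α = (k/(k−1))·(1 − Σσ²ᵢ/σ²_T) = (6/5)·(1 − 7.55/21.51) = 0.779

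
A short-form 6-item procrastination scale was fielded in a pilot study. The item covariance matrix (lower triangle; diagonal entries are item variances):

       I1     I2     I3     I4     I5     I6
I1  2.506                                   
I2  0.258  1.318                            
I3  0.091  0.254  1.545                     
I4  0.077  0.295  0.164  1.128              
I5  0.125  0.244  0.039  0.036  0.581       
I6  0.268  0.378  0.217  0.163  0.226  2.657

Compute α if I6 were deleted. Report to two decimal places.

Remaining items: I1, I2, I3, I4, I5 (k = 5).
sum of item variances = 2.506 + 1.318 + 1.545 + 1.128 + 0.581 = 7.078
σ²_total = 7.078 + 2 × 1.583 = 10.244
α (item deleted) = (5/4)·(1 − 7.078/10.244) = 0.39

α = 0.39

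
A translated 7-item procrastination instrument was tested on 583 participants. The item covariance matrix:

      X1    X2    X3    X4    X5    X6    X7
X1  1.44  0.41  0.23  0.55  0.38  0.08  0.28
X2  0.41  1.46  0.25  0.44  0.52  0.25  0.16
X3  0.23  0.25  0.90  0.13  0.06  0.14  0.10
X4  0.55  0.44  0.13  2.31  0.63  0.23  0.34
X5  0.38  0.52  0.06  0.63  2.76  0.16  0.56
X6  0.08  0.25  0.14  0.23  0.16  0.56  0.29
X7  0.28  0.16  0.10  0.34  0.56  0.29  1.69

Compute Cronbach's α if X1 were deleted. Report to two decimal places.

Remaining items: X2, X3, X4, X5, X6, X7 (k = 6).
sum of item variances = 1.46 + 0.90 + 2.31 + 2.76 + 0.56 + 1.69 = 9.68
total variance = 9.68 + 2 × 4.26 = 18.20
α (item deleted) = (6/5)·(1 − 9.68/18.20) = 0.56

Cronbach's α = 0.56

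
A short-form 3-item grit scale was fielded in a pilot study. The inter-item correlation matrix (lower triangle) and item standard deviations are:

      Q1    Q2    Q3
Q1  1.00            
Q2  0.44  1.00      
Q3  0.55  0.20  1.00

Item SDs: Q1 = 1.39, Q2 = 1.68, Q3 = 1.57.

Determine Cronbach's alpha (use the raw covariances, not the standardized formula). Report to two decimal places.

Σσ²ᵢ = 1.39² + 1.68² + 1.57² = 7.2194
Covariances σ_ij = r_ij · s_i · s_j:
  σ(Q1,Q2) = 0.44 × 1.39 × 1.68 = 1.0275
  σ(Q1,Q3) = 0.55 × 1.39 × 1.57 = 1.2003
  σ(Q2,Q3) = 0.20 × 1.68 × 1.57 = 0.5275
σ²_T = Σσ²ᵢ + 2·Σσ_ij = 7.2194 + 2 × 2.7553 = 12.7300
α = (3/2)·(1 − 7.2194/12.7300) = 0.65

α = 0.65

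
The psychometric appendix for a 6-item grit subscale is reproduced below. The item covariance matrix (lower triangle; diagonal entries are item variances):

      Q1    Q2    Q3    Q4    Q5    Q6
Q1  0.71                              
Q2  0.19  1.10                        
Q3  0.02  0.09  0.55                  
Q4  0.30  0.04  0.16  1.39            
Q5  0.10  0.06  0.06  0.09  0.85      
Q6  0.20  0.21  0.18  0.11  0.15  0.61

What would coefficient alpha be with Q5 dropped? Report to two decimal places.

Remaining items: Q1, Q2, Q3, Q4, Q6 (k = 5).
Σσᵢ² = 0.71 + 1.10 + 0.55 + 1.39 + 0.61 = 4.36
Var(T) = 4.36 + 2 × 1.50 = 7.36
α (item deleted) = (5/4)·(1 − 4.36/7.36) = 0.51

coefficient alpha = 0.51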